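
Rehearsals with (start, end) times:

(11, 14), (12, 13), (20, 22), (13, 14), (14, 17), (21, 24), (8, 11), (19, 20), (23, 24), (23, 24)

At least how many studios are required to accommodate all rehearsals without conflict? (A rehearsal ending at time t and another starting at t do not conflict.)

starts: [8, 11, 12, 13, 14, 19, 20, 21, 23, 23]
ends:   [11, 13, 14, 14, 17, 20, 22, 24, 24, 24]
s8→1 e11→0 s11→1 s12→2 e13→1 s13→2 e14→1 e14→0 s14→1 e17→0 s19→1 e20→0 s20→1 s21→2 e22→1 s23→2 s23→3  — peak 3.

3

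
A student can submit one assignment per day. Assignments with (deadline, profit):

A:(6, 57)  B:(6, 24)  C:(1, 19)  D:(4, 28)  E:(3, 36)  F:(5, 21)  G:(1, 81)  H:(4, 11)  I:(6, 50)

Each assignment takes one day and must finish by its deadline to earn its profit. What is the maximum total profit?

276

Sort by profit descending; place each in the latest free slot ≤ its deadline.
Profit order: G=81 A=57 I=50 E=36 D=28 B=24 F=21 C=19 H=11
Assign: G→slot 1, A→slot 6, I→slot 5, E→slot 3, D→slot 4, B→slot 2, F skipped, C skipped, H skipped.
Slots: [1:G] [2:B] [3:E] [4:D] [5:I] [6:A]
Profit = 81 + 24 + 36 + 28 + 50 + 57 = 276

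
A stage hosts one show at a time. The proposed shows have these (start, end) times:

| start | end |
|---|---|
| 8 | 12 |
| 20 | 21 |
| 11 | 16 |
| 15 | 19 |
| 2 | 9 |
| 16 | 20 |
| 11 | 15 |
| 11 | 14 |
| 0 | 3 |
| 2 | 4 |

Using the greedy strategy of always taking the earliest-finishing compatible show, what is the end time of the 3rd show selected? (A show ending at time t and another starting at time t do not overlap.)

Order by finish time; keep every interval that doesn't clash with the previous kept one.
By end time: (0,3), (2,4), (2,9), (8,12), (11,14), (11,15), (11,16), (15,19), (16,20), (20,21).
Pick (0,3); next start ≥ 3 → (8,12); next start ≥ 12 → (15,19); next start ≥ 19 → (20,21).
Selected: (0,3) (8,12) (15,19) (20,21)

19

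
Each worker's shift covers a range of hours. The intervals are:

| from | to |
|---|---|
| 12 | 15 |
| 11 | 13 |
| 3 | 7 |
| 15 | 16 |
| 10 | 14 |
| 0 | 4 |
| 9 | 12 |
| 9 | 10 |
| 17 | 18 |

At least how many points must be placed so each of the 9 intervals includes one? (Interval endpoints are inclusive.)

5

By right end: [0,4]  [3,7]  [9,10]  [9,12]  [11,13]  [10,14]  [12,15]  [15,16]  [17,18]
[0,4] uncovered → point at 4; [9,10] uncovered → point at 10; [11,13] uncovered → point at 13; [15,16] uncovered → point at 16; [17,18] uncovered → point at 18.
Points: 4, 10, 13, 16, 18 (5 total).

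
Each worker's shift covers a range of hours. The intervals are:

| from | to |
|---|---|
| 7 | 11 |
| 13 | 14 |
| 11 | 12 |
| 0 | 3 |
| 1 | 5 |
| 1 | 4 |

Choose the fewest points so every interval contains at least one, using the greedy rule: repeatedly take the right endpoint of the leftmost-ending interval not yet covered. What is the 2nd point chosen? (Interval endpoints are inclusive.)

11

By right end: [0,3]  [1,4]  [1,5]  [7,11]  [11,12]  [13,14]
[0,3] uncovered → point at 3; [7,11] uncovered → point at 11; [13,14] uncovered → point at 14.
Points: 3, 11, 14 (3 total).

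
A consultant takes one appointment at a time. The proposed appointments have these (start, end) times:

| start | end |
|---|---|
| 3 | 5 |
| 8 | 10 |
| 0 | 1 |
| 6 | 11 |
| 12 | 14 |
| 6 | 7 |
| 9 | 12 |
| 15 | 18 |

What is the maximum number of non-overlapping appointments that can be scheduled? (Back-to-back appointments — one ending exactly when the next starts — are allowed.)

6

Order by finish time; keep every interval that doesn't clash with the previous kept one.
By end time: (0,1), (3,5), (6,7), (8,10), (6,11), (9,12), (12,14), (15,18).
Pick (0,1); next start ≥ 1 → (3,5); next start ≥ 5 → (6,7); next start ≥ 7 → (8,10); next start ≥ 10 → (12,14); next start ≥ 14 → (15,18).
Selected 6 appointments.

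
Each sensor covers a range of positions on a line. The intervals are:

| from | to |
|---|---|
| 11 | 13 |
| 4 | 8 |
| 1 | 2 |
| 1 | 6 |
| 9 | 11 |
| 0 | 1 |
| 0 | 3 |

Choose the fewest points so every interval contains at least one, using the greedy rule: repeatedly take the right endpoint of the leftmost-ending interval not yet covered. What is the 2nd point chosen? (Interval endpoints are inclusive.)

Process intervals by earliest right end; each time one isn't hit yet, stab at its right endpoint.
Sorted: [0,1] [1,2] [0,3] [1,6] [4,8] [9,11] [11,13]
{[0,1],[1,2],[0,3],[1,6]} hit by 1; {[4,8]} hit by 8; {[9,11],[11,13]} hit by 11.
Points: 1, 8, 11 (3 total).

8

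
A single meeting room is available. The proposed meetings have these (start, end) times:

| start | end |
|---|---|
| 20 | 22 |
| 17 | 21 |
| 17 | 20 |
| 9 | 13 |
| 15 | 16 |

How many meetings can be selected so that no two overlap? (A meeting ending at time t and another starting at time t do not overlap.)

Greedy by earliest finish: after sorting by end time, pick each interval compatible with the last pick.
By end time: (9,13), (15,16), (17,20), (17,21), (20,22).
Pick (9,13); next start ≥ 13 → (15,16); next start ≥ 16 → (17,20); next start ≥ 20 → (20,22).
Selected 4 meetings.

4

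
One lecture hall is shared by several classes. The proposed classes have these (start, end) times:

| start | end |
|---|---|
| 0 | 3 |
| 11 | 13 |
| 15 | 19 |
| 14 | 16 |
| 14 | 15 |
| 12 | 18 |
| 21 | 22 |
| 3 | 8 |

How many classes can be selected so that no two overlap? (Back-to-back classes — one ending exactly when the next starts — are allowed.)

Greedy by earliest finish: after sorting by end time, pick each interval compatible with the last pick.
Sorted by end: (0,3)  (3,8)  (11,13)  (14,15)  (14,16)  (12,18)  (15,19)  (21,22)
take (0,3); take (3,8); take (11,13); take (14,15); take (15,19); take (21,22).
Selected 6 classes.

6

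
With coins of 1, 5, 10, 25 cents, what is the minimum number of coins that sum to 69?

Use the largest denomination that fits, subtract, and repeat.
69 − 2×25→19 − 1×10→9 − 1×5→4 − 4×1→0
Total coins = 2 + 1 + 1 + 4 = 8

8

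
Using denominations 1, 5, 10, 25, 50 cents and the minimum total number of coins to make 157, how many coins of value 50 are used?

Use the largest denomination that fits, subtract, and repeat.
157 = 3×50 + 1×5 + 2×1
Count of 50: 3

3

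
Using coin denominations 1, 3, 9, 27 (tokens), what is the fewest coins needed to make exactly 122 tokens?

122 − 4×27→14 − 1×9→5 − 1×3→2 − 2×1→0
Total coins = 4 + 1 + 1 + 2 = 8

8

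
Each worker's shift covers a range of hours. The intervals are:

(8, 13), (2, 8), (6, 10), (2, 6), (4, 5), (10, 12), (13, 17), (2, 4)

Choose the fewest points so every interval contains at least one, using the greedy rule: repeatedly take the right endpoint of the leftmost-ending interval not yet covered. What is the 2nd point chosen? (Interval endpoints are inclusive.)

By right end: [2,4]  [4,5]  [2,6]  [2,8]  [6,10]  [10,12]  [8,13]  [13,17]
[2,4] uncovered → point at 4; [6,10] uncovered → point at 10; [13,17] uncovered → point at 17.
Points: 4, 10, 17 (3 total).

10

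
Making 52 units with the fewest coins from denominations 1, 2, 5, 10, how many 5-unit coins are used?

0

52 − 5×10→2 − 1×2→0
Count of 5: 0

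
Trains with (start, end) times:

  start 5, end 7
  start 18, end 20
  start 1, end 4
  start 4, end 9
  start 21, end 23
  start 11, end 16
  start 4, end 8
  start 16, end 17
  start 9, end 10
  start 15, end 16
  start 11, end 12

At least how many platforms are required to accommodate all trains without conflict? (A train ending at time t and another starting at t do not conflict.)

3

Count concurrent intervals with a sweep; the peak is the room count.
Events (time:±→running): 1:+→1 4:-→0 4:+→1 4:+→2 5:+→3 … peak 3.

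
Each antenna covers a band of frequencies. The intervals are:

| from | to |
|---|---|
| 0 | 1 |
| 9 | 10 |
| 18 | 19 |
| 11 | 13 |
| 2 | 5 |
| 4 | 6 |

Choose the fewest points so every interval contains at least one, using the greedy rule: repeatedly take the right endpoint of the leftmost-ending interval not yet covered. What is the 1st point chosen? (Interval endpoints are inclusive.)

1

Sorted: [0,1] [2,5] [4,6] [9,10] [11,13] [18,19]
{[0,1]} hit by 1; {[2,5],[4,6]} hit by 5; {[9,10]} hit by 10; {[11,13]} hit by 13; {[18,19]} hit by 19.
Points: 1, 5, 10, 13, 19 (5 total).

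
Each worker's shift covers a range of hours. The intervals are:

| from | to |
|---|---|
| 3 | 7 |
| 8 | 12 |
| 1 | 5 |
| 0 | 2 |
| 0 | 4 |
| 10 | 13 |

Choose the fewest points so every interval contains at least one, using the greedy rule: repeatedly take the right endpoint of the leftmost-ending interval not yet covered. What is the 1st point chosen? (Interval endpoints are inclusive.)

Sort by right endpoint; whenever an interval is uncovered, place a point at its right end.
By right end: [0,2]  [0,4]  [1,5]  [3,7]  [8,12]  [10,13]
[0,2] uncovered → point at 2; [3,7] uncovered → point at 7; [8,12] uncovered → point at 12.
Points: 2, 7, 12 (3 total).

2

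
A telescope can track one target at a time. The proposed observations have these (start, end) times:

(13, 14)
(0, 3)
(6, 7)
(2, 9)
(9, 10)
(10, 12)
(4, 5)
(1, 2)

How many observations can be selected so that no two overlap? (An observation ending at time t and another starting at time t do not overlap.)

6

Sorted by end: (1,2)  (0,3)  (4,5)  (6,7)  (2,9)  (9,10)  (10,12)  (13,14)
take (1,2); take (4,5); take (6,7); take (9,10); take (10,12); take (13,14).
Selected 6 observations.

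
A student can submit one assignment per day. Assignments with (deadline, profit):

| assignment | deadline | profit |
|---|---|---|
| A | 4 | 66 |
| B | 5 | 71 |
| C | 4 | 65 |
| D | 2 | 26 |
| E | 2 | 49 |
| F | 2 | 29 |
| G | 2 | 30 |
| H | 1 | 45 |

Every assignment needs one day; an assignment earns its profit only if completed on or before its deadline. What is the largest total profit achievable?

296

Sort by profit descending; place each in the latest free slot ≤ its deadline.
By profit: B(d5,71), A(d4,66), C(d4,65), E(d2,49), H(d1,45), G(d2,30), F(d2,29), D(d2,26)
B→slot 5; A→slot 4; C→slot 3; E→slot 2; H→slot 1; G skipped; F skipped; D skipped.
Profit = 45 + 49 + 65 + 66 + 71 = 296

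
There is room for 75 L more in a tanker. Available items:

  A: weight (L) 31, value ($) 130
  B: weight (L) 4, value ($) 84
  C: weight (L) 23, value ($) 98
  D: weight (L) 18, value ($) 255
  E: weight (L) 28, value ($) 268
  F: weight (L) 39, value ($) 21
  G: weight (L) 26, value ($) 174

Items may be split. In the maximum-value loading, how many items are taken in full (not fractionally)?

3

Order: B (84/4=21.00) > D (255/18=14.17) > E (268/28=9.57) > G (174/26=6.69) > C (98/23=4.26) > A (130/31=4.19) > F (21/39=0.54)
Fill: take B (4 @ 84) → take D (18 @ 255) → take E (28 @ 268) → take 25/26 of G → 167.31; 75/75 used.
3 item(s) taken whole; one partial (take 25/26 of G).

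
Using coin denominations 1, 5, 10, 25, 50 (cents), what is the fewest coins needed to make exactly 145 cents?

Greedy: take as many of the largest coin as possible, then repeat with the remainder.
145 = 2×50 + 1×25 + 2×10
Total coins = 2 + 1 + 2 = 5

5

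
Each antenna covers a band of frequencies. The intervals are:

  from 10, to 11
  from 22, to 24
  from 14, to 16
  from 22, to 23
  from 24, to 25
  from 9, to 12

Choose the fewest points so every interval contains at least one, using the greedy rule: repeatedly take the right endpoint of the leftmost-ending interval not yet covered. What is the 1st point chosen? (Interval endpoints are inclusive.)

11

Process intervals by earliest right end; each time one isn't hit yet, stab at its right endpoint.
By right end: [10,11]  [9,12]  [14,16]  [22,23]  [22,24]  [24,25]
[10,11] uncovered → point at 11; [14,16] uncovered → point at 16; [22,23] uncovered → point at 23; [24,25] uncovered → point at 25.
Points: 11, 16, 23, 25 (4 total).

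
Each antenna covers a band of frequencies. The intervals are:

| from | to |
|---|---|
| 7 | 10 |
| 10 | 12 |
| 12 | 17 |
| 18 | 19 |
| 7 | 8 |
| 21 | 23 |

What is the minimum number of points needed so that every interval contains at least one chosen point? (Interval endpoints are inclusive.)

Sort by right endpoint; whenever an interval is uncovered, place a point at its right end.
By right end: [7,8]  [7,10]  [10,12]  [12,17]  [18,19]  [21,23]
[7,8] uncovered → point at 8; [10,12] uncovered → point at 12; [18,19] uncovered → point at 19; [21,23] uncovered → point at 23.
Points: 8, 12, 19, 23 (4 total).

4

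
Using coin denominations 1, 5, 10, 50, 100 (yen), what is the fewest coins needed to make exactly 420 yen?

420 − 4×100→20 − 2×10→0
Total coins = 4 + 2 = 6

6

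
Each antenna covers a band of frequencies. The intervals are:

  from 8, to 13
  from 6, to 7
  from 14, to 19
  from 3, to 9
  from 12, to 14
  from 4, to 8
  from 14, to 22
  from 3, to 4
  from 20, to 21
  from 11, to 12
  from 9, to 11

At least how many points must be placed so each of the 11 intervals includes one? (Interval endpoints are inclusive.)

Process intervals by earliest right end; each time one isn't hit yet, stab at its right endpoint.
Sorted: [3,4] [6,7] [4,8] [3,9] [9,11] [11,12] [8,13] [12,14] [14,19] [20,21] [14,22]
{[3,4]} hit by 4; {[6,7],[4,8],[3,9]} hit by 7; {[9,11],[11,12],[8,13]} hit by 11; {[12,14],[14,19]} hit by 14; {[20,21],[14,22]} hit by 21.
Points: 4, 7, 11, 14, 21 (5 total).

5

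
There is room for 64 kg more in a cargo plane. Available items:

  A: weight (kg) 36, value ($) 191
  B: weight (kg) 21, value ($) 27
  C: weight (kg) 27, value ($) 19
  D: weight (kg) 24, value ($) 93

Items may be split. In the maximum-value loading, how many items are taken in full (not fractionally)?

Order: A (191/36=5.31) > D (93/24=3.88) > B (27/21=1.29) > C (19/27=0.70)
Fill: take A (36 @ 191) → take D (24 @ 93) → take 4/21 of B → 5.14; 64/64 used.
2 item(s) taken whole; one partial (take 4/21 of B).

2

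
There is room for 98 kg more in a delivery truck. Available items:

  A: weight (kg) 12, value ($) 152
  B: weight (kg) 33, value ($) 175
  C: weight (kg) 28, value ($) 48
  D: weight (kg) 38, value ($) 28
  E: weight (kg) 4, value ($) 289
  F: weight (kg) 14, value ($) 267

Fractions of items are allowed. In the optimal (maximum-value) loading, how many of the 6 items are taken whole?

5

Order: E (289/4=72.25) > F (267/14=19.07) > A (152/12=12.67) > B (175/33=5.30) > C (48/28=1.71) > D (28/38=0.74)
Fill: take E (4 @ 289) → take F (14 @ 267) → take A (12 @ 152) → take B (33 @ 175) → take C (28 @ 48) → take 7/38 of D → 5.16; 98/98 used.
5 item(s) taken whole; one partial (take 7/38 of D).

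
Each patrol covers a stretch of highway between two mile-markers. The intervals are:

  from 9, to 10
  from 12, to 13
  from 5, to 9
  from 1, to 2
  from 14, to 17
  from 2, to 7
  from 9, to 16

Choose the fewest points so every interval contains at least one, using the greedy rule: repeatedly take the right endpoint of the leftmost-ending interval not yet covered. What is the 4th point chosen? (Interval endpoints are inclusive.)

Sort by right endpoint; whenever an interval is uncovered, place a point at its right end.
Sorted: [1,2] [2,7] [5,9] [9,10] [12,13] [9,16] [14,17]
{[1,2],[2,7]} hit by 2; {[5,9],[9,10]} hit by 9; {[12,13],[9,16]} hit by 13; {[14,17]} hit by 17.
Points: 2, 9, 13, 17 (4 total).

17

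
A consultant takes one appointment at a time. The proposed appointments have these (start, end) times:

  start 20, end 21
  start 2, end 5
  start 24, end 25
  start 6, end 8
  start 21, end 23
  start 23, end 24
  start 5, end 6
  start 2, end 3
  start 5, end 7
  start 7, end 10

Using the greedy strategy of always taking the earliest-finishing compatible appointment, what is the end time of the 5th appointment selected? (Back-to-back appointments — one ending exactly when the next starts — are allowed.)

Greedy by earliest finish: after sorting by end time, pick each interval compatible with the last pick.
Sorted by end: (2,3)  (2,5)  (5,6)  (5,7)  (6,8)  (7,10)  (20,21)  (21,23)  (23,24)  (24,25)
take (2,3); take (5,6); take (6,8); take (20,21); take (21,23); take (23,24); take (24,25).
Selected: (2,3) (5,6) (6,8) (20,21) (21,23) (23,24) (24,25)

23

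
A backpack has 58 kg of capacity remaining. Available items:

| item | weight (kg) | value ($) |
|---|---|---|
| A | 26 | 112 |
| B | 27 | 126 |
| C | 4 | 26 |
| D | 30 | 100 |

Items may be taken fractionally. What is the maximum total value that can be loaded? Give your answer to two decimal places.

Greedy by value/weight ratio, highest first.
Ratios (sorted): C 6.50, B 4.67, A 4.31, D 3.33
take C (4 @ 26); take B (27 @ 126); take A (26 @ 112); take 1/30 of D → 3.33. Capacity used 58/58.
Total value = 267.33

267.33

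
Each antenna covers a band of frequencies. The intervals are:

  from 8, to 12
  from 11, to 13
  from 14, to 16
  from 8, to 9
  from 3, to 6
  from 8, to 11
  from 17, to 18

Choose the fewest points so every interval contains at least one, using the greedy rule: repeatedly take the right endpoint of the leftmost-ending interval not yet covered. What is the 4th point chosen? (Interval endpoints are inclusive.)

16

Sort by right endpoint; whenever an interval is uncovered, place a point at its right end.
By right end: [3,6]  [8,9]  [8,11]  [8,12]  [11,13]  [14,16]  [17,18]
[3,6] uncovered → point at 6; [8,9] uncovered → point at 9; [11,13] uncovered → point at 13; [14,16] uncovered → point at 16; [17,18] uncovered → point at 18.
Points: 6, 9, 13, 16, 18 (5 total).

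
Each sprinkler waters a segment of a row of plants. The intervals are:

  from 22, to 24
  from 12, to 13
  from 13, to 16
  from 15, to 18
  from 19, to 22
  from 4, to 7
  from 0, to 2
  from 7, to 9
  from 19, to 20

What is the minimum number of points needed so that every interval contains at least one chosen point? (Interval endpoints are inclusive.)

6

Process intervals by earliest right end; each time one isn't hit yet, stab at its right endpoint.
Sorted: [0,2] [4,7] [7,9] [12,13] [13,16] [15,18] [19,20] [19,22] [22,24]
{[0,2]} hit by 2; {[4,7],[7,9]} hit by 7; {[12,13],[13,16]} hit by 13; {[15,18]} hit by 18; {[19,20],[19,22]} hit by 20; {[22,24]} hit by 24.
Points: 2, 7, 13, 18, 20, 24 (6 total).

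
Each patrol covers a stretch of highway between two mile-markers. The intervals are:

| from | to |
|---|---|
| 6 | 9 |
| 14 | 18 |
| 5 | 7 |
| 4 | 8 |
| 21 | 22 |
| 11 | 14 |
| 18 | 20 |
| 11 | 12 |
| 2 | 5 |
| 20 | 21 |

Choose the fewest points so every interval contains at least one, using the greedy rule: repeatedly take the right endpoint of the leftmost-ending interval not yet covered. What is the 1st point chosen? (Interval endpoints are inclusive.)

By right end: [2,5]  [5,7]  [4,8]  [6,9]  [11,12]  [11,14]  [14,18]  [18,20]  [20,21]  [21,22]
[2,5] uncovered → point at 5; [6,9] uncovered → point at 9; [11,12] uncovered → point at 12; [14,18] uncovered → point at 18; [20,21] uncovered → point at 21.
Points: 5, 9, 12, 18, 21 (5 total).

5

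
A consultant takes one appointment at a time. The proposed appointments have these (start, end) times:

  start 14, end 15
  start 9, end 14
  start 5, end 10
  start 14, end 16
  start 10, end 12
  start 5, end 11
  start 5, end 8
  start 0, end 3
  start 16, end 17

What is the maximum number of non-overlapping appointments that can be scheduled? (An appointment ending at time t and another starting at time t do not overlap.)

5

Order by finish time; keep every interval that doesn't clash with the previous kept one.
Sorted by end: (0,3)  (5,8)  (5,10)  (5,11)  (10,12)  (9,14)  (14,15)  (14,16)  (16,17)
take (0,3); take (5,8); take (10,12); skip (9,14); take (14,15); take (16,17).
Selected 5 appointments.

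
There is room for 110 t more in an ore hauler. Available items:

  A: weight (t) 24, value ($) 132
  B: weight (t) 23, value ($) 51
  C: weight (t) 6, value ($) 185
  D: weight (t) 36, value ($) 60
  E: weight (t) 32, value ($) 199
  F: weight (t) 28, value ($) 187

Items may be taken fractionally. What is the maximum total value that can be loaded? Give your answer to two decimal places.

747.35

Ratios (sorted): C 30.83, F 6.68, E 6.22, A 5.50, B 2.22, D 1.67
take C (6 @ 185); take F (28 @ 187); take E (32 @ 199); take A (24 @ 132); take 20/23 of B → 44.35. Capacity used 110/110.
Total value = 747.35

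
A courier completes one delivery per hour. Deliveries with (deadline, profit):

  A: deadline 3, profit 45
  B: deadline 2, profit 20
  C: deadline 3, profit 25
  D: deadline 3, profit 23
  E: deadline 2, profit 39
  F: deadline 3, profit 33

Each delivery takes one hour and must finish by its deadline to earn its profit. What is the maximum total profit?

Profit order: A=45 E=39 F=33 C=25 D=23 B=20
Assign: A→slot 3, E→slot 2, F→slot 1, C skipped, D skipped, B skipped.
Slots: [1:F] [2:E] [3:A]
Profit = 33 + 39 + 45 = 117

117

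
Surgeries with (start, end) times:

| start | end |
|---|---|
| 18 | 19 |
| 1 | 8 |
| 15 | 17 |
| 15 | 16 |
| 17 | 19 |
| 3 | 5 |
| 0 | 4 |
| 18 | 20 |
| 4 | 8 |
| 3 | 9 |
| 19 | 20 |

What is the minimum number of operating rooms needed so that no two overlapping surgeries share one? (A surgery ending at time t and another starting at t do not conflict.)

4

Count concurrent intervals with a sweep; the peak is the room count.
starts: [0, 1, 3, 3, 4, 15, 15, 17, 18, 18, 19]
ends:   [4, 5, 8, 8, 9, 16, 17, 19, 19, 20, 20]
s0→1 s1→2 s3→3 s3→4  — peak 4.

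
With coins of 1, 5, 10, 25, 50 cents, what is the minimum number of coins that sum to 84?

84 = 1×50 + 1×25 + 1×5 + 4×1
Total coins = 1 + 1 + 1 + 4 = 7

7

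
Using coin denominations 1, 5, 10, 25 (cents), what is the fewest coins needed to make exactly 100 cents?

4

100 = 4×25
Total coins = 4 = 4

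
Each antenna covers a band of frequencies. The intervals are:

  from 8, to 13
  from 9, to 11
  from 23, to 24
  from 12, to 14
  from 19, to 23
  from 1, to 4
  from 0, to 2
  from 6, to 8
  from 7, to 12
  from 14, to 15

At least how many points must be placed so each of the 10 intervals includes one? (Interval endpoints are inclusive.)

5

Process intervals by earliest right end; each time one isn't hit yet, stab at its right endpoint.
By right end: [0,2]  [1,4]  [6,8]  [9,11]  [7,12]  [8,13]  [12,14]  [14,15]  [19,23]  [23,24]
[0,2] uncovered → point at 2; [6,8] uncovered → point at 8; [9,11] uncovered → point at 11; [12,14] uncovered → point at 14; [19,23] uncovered → point at 23.
Points: 2, 8, 11, 14, 23 (5 total).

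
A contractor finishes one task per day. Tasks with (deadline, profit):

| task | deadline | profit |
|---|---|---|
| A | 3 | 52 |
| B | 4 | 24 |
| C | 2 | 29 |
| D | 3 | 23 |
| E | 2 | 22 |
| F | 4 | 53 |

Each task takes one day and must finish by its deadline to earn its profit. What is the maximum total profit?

158

Take jobs in profit order; each goes to the latest open slot no later than its deadline.
Profit order: F=53 A=52 C=29 B=24 D=23 E=22
Assign: F→slot 4, A→slot 3, C→slot 2, B→slot 1, D skipped, E skipped.
Slots: [1:B] [2:C] [3:A] [4:F]
Profit = 24 + 29 + 52 + 53 = 158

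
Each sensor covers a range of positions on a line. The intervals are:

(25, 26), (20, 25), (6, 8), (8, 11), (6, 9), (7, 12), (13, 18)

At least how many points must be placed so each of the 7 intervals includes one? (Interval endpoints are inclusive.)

3

Sorted: [6,8] [6,9] [8,11] [7,12] [13,18] [20,25] [25,26]
{[6,8],[6,9],[8,11],[7,12]} hit by 8; {[13,18]} hit by 18; {[20,25],[25,26]} hit by 25.
Points: 8, 18, 25 (3 total).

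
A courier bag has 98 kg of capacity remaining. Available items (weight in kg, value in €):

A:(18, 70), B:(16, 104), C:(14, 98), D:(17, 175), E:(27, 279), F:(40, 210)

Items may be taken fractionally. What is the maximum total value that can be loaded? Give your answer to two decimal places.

Greedy by value/weight ratio, highest first.
Order: E (279/27=10.33) > D (175/17=10.29) > C (98/14=7.00) > B (104/16=6.50) > F (210/40=5.25) > A (70/18=3.89)
Fill: take E (27 @ 279) → take D (17 @ 175) → take C (14 @ 98) → take B (16 @ 104) → take 24/40 of F → 126.00; 98/98 used.
Total value = 782.00

782.00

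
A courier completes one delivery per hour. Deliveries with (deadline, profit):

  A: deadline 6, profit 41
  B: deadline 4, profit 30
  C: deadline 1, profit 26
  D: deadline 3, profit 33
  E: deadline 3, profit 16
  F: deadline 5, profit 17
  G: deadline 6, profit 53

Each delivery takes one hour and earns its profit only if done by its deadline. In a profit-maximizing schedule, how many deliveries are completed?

Take jobs in profit order; each goes to the latest open slot no later than its deadline.
Profit order: G=53 A=41 D=33 B=30 C=26 F=17 E=16
Assign: G→slot 6, A→slot 5, D→slot 3, B→slot 4, C→slot 1, F→slot 2, E skipped.
Slots: [1:C] [2:F] [3:D] [4:B] [5:A] [6:G]
6 of 7 scheduled.

6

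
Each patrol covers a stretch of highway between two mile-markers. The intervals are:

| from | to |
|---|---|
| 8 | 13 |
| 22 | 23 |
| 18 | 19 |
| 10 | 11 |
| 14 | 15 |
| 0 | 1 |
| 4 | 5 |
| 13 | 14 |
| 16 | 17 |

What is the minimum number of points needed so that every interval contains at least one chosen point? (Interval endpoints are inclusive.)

7

Process intervals by earliest right end; each time one isn't hit yet, stab at its right endpoint.
By right end: [0,1]  [4,5]  [10,11]  [8,13]  [13,14]  [14,15]  [16,17]  [18,19]  [22,23]
[0,1] uncovered → point at 1; [4,5] uncovered → point at 5; [10,11] uncovered → point at 11; [13,14] uncovered → point at 14; [16,17] uncovered → point at 17; [18,19] uncovered → point at 19; [22,23] uncovered → point at 23.
Points: 1, 5, 11, 14, 17, 19, 23 (7 total).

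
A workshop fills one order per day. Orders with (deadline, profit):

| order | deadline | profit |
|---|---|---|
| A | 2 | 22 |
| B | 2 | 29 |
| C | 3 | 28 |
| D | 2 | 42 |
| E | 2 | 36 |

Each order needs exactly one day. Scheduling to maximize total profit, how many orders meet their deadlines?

3

Profit order: D=42 E=36 B=29 C=28 A=22
Assign: D→slot 2, E→slot 1, B skipped, C→slot 3, A skipped.
Slots: [1:E] [2:D] [3:C]
3 of 5 scheduled.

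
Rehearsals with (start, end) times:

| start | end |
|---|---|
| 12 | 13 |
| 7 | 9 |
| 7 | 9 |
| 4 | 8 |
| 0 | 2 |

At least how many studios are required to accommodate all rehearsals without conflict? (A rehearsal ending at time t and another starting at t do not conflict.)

Events (time:±→running): 0:+→1 2:-→0 4:+→1 7:+→2 7:+→3 … peak 3.

3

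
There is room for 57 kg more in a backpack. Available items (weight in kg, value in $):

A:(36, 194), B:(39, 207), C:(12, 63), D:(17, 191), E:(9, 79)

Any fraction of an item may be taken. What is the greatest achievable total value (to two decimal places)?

437.06

Ratios (sorted): D 11.24, E 8.78, A 5.39, B 5.31, C 5.25
take D (17 @ 191); take E (9 @ 79); take 31/36 of A → 167.06. Capacity used 57/57.
Total value = 437.06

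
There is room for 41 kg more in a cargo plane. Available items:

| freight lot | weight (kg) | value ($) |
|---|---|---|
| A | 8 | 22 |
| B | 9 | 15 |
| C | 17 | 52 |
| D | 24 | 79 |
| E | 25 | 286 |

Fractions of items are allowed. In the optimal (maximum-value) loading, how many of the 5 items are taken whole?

1

Order: E (286/25=11.44) > D (79/24=3.29) > C (52/17=3.06) > A (22/8=2.75) > B (15/9=1.67)
Fill: take E (25 @ 286) → take 16/24 of D → 52.67; 41/41 used.
1 item(s) taken whole; one partial (take 16/24 of D).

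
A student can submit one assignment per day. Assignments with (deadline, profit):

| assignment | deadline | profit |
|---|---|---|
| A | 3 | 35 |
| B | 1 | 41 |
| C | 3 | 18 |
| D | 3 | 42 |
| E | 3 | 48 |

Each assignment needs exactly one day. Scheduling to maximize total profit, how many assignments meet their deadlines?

3

Sort by profit descending; place each in the latest free slot ≤ its deadline.
Profit order: E=48 D=42 B=41 A=35 C=18
Assign: E→slot 3, D→slot 2, B→slot 1, A skipped, C skipped.
Slots: [1:B] [2:D] [3:E]
3 of 5 scheduled.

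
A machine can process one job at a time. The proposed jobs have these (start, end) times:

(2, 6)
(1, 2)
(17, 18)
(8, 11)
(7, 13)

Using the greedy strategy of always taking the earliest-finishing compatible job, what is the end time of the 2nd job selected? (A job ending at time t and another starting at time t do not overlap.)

6

Sort by end time and greedily take each interval whose start is ≥ the last chosen end.
By end time: (1,2), (2,6), (8,11), (7,13), (17,18).
Pick (1,2); next start ≥ 2 → (2,6); next start ≥ 6 → (8,11); next start ≥ 11 → (17,18).
Selected: (1,2) (2,6) (8,11) (17,18)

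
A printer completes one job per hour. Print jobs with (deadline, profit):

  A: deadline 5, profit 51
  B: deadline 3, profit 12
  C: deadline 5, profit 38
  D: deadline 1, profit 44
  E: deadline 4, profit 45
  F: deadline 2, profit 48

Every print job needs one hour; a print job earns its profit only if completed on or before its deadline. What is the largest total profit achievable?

Sort by profit descending; place each in the latest free slot ≤ its deadline.
Profit order: A=51 F=48 E=45 D=44 C=38 B=12
Assign: A→slot 5, F→slot 2, E→slot 4, D→slot 1, C→slot 3, B skipped.
Slots: [1:D] [2:F] [3:C] [4:E] [5:A]
Profit = 44 + 48 + 38 + 45 + 51 = 226

226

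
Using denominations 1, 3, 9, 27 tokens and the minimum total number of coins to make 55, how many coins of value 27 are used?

55 − 2×27→1 − 1×1→0
Count of 27: 2

2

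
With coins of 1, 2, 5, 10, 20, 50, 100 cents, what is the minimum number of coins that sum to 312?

Use the largest denomination that fits, subtract, and repeat.
312 = 3×100 + 1×10 + 1×2
Total coins = 3 + 1 + 1 = 5

5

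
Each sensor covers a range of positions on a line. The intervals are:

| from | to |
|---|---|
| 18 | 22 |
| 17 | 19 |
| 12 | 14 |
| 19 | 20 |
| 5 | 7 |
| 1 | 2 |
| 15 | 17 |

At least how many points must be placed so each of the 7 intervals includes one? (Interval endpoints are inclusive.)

Process intervals by earliest right end; each time one isn't hit yet, stab at its right endpoint.
By right end: [1,2]  [5,7]  [12,14]  [15,17]  [17,19]  [19,20]  [18,22]
[1,2] uncovered → point at 2; [5,7] uncovered → point at 7; [12,14] uncovered → point at 14; [15,17] uncovered → point at 17; [19,20] uncovered → point at 20.
Points: 2, 7, 14, 17, 20 (5 total).

5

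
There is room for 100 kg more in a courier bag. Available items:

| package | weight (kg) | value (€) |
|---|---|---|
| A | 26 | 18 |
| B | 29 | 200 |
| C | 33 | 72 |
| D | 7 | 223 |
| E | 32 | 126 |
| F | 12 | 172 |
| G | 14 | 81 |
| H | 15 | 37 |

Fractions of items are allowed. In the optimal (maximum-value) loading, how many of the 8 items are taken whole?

5

Ratios (sorted): D 31.86, F 14.33, B 6.90, G 5.79, E 3.94, H 2.47, C 2.18, A 0.69
take D (7 @ 223); take F (12 @ 172); take B (29 @ 200); take G (14 @ 81); take E (32 @ 126); take 6/15 of H → 14.80. Capacity used 100/100.
5 item(s) taken whole; one partial (take 6/15 of H).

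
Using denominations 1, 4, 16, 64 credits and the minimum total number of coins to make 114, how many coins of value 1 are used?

Use the largest denomination that fits, subtract, and repeat.
114 − 1×64→50 − 3×16→2 − 2×1→0
Count of 1: 2

2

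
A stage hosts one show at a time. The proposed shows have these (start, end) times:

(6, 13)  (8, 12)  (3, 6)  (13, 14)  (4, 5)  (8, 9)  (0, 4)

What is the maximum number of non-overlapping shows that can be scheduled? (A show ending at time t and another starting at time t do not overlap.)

4

Greedy by earliest finish: after sorting by end time, pick each interval compatible with the last pick.
Sorted by end: (0,4)  (4,5)  (3,6)  (8,9)  (8,12)  (6,13)  (13,14)
take (0,4); take (4,5); skip (3,6); take (8,9); skip (6,13); take (13,14).
Selected 4 shows.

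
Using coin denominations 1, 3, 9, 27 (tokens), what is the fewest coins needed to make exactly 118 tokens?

Use the largest denomination that fits, subtract, and repeat.
118 − 4×27→10 − 1×9→1 − 1×1→0
Total coins = 4 + 1 + 1 = 6

6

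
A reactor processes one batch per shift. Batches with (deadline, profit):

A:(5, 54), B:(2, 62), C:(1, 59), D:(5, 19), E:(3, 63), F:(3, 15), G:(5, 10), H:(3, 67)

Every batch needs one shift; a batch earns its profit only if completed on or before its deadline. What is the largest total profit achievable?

Profit order: H=67 E=63 B=62 C=59 A=54 D=19 F=15 G=10
Assign: H→slot 3, E→slot 2, B→slot 1, C skipped, A→slot 5, D→slot 4, F skipped, G skipped.
Slots: [1:B] [2:E] [3:H] [4:D] [5:A]
Profit = 62 + 63 + 67 + 19 + 54 = 265

265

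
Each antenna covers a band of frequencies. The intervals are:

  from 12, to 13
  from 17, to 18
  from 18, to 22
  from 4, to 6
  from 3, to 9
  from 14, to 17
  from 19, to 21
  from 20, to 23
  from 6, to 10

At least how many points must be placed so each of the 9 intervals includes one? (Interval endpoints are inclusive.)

Process intervals by earliest right end; each time one isn't hit yet, stab at its right endpoint.
Sorted: [4,6] [3,9] [6,10] [12,13] [14,17] [17,18] [19,21] [18,22] [20,23]
{[4,6],[3,9],[6,10]} hit by 6; {[12,13]} hit by 13; {[14,17],[17,18]} hit by 17; {[19,21],[18,22],[20,23]} hit by 21.
Points: 6, 13, 17, 21 (4 total).

4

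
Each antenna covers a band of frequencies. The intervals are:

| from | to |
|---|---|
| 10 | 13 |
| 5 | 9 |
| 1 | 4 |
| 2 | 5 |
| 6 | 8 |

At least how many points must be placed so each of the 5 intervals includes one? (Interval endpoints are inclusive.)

Process intervals by earliest right end; each time one isn't hit yet, stab at its right endpoint.
By right end: [1,4]  [2,5]  [6,8]  [5,9]  [10,13]
[1,4] uncovered → point at 4; [6,8] uncovered → point at 8; [10,13] uncovered → point at 13.
Points: 4, 8, 13 (3 total).

3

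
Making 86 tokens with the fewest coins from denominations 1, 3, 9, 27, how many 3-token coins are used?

1

Greedy: take as many of the largest coin as possible, then repeat with the remainder.
86 − 3×27→5 − 1×3→2 − 2×1→0
Count of 3: 1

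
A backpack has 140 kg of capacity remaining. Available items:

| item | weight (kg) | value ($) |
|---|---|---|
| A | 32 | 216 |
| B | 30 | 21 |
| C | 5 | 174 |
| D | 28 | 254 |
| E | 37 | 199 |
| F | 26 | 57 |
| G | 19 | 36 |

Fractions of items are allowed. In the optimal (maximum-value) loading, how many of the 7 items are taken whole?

Sort by value per unit weight and fill in that order.
Ratios (sorted): C 34.80, D 9.07, A 6.75, E 5.38, F 2.19, G 1.89, B 0.70
take C (5 @ 174); take D (28 @ 254); take A (32 @ 216); take E (37 @ 199); take F (26 @ 57); take 12/19 of G → 22.74. Capacity used 140/140.
5 item(s) taken whole; one partial (take 12/19 of G).

5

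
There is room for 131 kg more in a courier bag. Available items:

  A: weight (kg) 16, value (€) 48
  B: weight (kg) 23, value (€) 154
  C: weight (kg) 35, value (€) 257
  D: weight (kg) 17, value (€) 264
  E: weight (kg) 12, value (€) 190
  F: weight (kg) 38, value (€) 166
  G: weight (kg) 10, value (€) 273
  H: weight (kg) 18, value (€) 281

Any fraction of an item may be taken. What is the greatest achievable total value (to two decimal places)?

1488.89

Greedy by value/weight ratio, highest first.
Ratios (sorted): G 27.30, E 15.83, H 15.61, D 15.53, C 7.34, B 6.70, F 4.37, A 3.00
take G (10 @ 273); take E (12 @ 190); take H (18 @ 281); take D (17 @ 264); take C (35 @ 257); take B (23 @ 154); take 16/38 of F → 69.89. Capacity used 131/131.
Total value = 1488.89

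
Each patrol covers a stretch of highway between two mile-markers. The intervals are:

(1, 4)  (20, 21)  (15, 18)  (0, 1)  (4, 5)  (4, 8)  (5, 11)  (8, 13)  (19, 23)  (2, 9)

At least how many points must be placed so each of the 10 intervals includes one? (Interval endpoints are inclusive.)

5

Process intervals by earliest right end; each time one isn't hit yet, stab at its right endpoint.
By right end: [0,1]  [1,4]  [4,5]  [4,8]  [2,9]  [5,11]  [8,13]  [15,18]  [20,21]  [19,23]
[0,1] uncovered → point at 1; [4,5] uncovered → point at 5; [8,13] uncovered → point at 13; [15,18] uncovered → point at 18; [20,21] uncovered → point at 21.
Points: 1, 5, 13, 18, 21 (5 total).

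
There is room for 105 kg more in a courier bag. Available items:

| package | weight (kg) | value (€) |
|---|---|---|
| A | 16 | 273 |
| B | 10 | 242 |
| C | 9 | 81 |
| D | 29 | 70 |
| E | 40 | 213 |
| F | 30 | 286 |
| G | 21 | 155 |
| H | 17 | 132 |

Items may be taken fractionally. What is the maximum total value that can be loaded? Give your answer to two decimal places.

1179.65

Sort by value per unit weight and fill in that order.
Ratios (sorted): B 24.20, A 17.06, F 9.53, C 9.00, H 7.76, G 7.38, E 5.33, D 2.41
take B (10 @ 242); take A (16 @ 273); take F (30 @ 286); take C (9 @ 81); take H (17 @ 132); take G (21 @ 155); take 2/40 of E → 10.65. Capacity used 105/105.
Total value = 1179.65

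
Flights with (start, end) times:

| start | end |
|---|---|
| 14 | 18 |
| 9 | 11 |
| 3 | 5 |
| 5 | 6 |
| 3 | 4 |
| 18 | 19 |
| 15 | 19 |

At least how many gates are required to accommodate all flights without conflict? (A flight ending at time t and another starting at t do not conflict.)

Events (time:±→running): 3:+→1 3:+→2 … peak 2.

2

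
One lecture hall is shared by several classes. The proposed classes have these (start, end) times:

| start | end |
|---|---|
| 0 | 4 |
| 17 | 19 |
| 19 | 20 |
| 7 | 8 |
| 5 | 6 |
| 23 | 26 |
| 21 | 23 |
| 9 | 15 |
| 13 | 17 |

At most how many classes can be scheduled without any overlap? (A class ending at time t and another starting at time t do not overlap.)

8

Order by finish time; keep every interval that doesn't clash with the previous kept one.
By end time: (0,4), (5,6), (7,8), (9,15), (13,17), (17,19), (19,20), (21,23), (23,26).
Pick (0,4); next start ≥ 4 → (5,6); next start ≥ 6 → (7,8); next start ≥ 8 → (9,15); next start ≥ 15 → (17,19); next start ≥ 19 → (19,20); next start ≥ 20 → (21,23); next start ≥ 23 → (23,26).
Selected 8 classes.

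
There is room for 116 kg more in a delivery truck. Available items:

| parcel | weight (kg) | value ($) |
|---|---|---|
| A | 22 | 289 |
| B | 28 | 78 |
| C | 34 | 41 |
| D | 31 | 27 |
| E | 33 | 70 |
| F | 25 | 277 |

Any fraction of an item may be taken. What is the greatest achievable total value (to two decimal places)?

Order: A (289/22=13.14) > F (277/25=11.08) > B (78/28=2.79) > E (70/33=2.12) > C (41/34=1.21) > D (27/31=0.87)
Fill: take A (22 @ 289) → take F (25 @ 277) → take B (28 @ 78) → take E (33 @ 70) → take 8/34 of C → 9.65; 116/116 used.
Total value = 723.65

723.65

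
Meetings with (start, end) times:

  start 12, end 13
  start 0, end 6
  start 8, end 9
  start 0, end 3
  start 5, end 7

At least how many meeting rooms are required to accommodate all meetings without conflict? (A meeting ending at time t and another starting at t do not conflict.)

The answer is the maximum number of intervals overlapping at any instant.
starts: [0, 0, 5, 8, 12]
ends:   [3, 6, 7, 9, 13]
s0→1 s0→2  — peak 2.

2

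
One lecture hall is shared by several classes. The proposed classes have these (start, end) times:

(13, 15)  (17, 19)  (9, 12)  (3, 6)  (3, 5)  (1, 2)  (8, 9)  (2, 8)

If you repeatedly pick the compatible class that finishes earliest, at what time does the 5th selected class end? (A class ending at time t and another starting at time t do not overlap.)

Sorted by end: (1,2)  (3,5)  (3,6)  (2,8)  (8,9)  (9,12)  (13,15)  (17,19)
take (1,2); take (3,5); skip (2,8); take (8,9); take (9,12); take (13,15); take (17,19).
Selected: (1,2) (3,5) (8,9) (9,12) (13,15) (17,19)

15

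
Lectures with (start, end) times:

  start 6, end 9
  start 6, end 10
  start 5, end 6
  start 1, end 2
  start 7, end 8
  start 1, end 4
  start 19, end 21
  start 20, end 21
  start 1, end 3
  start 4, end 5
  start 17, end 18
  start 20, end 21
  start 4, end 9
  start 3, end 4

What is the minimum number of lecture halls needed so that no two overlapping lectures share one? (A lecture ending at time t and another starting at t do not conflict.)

Count concurrent intervals with a sweep; the peak is the room count.
starts: [1, 1, 1, 3, 4, 4, 5, 6, 6, 7, 17, 19, 20, 20]
ends:   [2, 3, 4, 4, 5, 6, 8, 9, 9, 10, 18, 21, 21, 21]
s1→1 s1→2 s1→3 e2→2 e3→1 s3→2 e4→1 e4→0 s4→1 s4→2 e5→1 s5→2 e6→1 s6→2 s6→3 s7→4  — peak 4.

4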